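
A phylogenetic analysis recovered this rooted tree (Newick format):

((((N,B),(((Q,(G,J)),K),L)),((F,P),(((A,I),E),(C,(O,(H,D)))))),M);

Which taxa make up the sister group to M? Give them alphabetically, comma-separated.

M attaches directly to the root of the tree.
The other lineage descending from that same node — the sister group — is (((N,B),(((Q,(G,J)),K),L)),((F,P),(((A,I),E),(C,(O,(H,D)))))); its 16 tips in alphabetical order are the answer.

A, B, C, D, E, F, G, H, I, J, K, L, N, O, P, Q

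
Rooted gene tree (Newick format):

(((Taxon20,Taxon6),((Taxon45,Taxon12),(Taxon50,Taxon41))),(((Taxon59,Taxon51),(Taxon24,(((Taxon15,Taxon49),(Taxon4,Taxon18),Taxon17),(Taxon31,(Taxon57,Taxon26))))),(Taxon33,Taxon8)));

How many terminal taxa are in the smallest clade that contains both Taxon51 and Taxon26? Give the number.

The MRCA of Taxon51 and Taxon26 is the node subtending ((Taxon59,Taxon51),(Taxon24,(((Taxon15,Taxon49),(Taxon4,Taxon18),Taxon17),(Taxon31,(Taxon57,Taxon26))))).
That clade contains 11 terminal taxa: Taxon15, Taxon17, Taxon18, Taxon24, Taxon26, Taxon31, Taxon4, Taxon49, Taxon51, Taxon57, Taxon59.

11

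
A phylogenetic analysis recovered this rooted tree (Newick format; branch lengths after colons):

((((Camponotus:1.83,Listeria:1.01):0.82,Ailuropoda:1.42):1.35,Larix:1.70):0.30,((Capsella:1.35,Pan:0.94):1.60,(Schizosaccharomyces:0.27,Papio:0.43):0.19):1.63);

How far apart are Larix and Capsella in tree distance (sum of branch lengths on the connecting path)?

The path runs Larix → … → MRCA → … → Capsella; the MRCA is the root of the tree.
Branch lengths along that path: 1.70 + 0.30 + 1.63 + 1.60 + 1.35 = 6.58.

6.58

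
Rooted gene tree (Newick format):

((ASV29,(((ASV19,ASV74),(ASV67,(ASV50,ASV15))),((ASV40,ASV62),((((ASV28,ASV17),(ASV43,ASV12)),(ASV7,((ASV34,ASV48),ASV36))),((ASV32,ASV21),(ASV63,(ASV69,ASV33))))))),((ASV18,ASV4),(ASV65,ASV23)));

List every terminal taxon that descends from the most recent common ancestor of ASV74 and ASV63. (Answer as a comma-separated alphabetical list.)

Tracing ASV74: it sits inside (ASV19,ASV74).
Tracing ASV63: it sits inside (ASV63,(ASV69,ASV33)).
The smallest clade enclosing both is (((ASV19,ASV74),(ASV67,(ASV50,ASV15))),((ASV40,ASV62),((((ASV28,ASV17),(ASV43,ASV12)),(ASV7,((ASV34,ASV48),ASV36))),((ASV32,ASV21),(ASV63,(ASV69,ASV33)))))); the answer is its 20 terminal taxa in alphabetical order.

ASV12, ASV15, ASV17, ASV19, ASV21, ASV28, ASV32, ASV33, ASV34, ASV36, ASV40, ASV43, ASV48, ASV50, ASV62, ASV63, ASV67, ASV69, ASV7, ASV74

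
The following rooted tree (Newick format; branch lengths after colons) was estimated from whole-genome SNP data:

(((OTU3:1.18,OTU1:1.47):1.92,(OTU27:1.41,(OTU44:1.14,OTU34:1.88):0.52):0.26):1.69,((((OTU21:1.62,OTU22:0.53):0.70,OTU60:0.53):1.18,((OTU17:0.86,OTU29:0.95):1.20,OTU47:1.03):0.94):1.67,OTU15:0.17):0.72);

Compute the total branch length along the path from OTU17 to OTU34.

9.74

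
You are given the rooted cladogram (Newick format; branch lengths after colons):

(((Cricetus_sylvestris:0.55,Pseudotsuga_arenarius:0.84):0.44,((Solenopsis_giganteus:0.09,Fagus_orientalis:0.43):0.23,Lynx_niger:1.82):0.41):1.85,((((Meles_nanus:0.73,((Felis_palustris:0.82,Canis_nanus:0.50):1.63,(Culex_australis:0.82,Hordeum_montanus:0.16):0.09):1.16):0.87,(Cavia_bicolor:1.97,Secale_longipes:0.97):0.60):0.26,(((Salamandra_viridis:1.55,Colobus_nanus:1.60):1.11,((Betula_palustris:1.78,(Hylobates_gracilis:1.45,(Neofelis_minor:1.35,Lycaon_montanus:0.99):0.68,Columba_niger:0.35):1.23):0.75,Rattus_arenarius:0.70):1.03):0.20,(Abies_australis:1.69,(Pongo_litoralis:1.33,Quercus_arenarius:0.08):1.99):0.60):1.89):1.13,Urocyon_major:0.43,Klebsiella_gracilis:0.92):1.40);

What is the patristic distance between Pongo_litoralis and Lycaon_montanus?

The path runs Pongo_litoralis → … → MRCA → … → Lycaon_montanus; the MRCA is the node subtending (((Salamandra_viridis,Colobus_nanus),((Betula_palustris,(Hylobates_gracilis,(Neofelis_minor,Lycaon_montanus),Columba_niger)),Rattus_arenarius)),(Abies_australis,(Pongo_litoralis,Quercus_arenarius))).
Branch lengths along that path: 1.33 + 1.99 + 0.60 + 0.20 + 1.03 + 0.75 + 1.23 + 0.68 + 0.99 = 8.80.

8.80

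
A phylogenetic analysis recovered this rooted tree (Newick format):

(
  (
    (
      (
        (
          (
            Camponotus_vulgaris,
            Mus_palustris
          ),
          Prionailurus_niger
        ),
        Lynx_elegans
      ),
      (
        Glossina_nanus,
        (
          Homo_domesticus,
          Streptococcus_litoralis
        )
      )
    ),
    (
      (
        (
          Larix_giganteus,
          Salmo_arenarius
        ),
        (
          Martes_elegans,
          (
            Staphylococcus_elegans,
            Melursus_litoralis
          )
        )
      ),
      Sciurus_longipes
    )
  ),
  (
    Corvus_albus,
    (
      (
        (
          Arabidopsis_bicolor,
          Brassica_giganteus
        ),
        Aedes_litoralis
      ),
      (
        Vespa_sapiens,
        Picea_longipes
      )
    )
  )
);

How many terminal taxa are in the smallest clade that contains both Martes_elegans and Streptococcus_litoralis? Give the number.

The MRCA of Martes_elegans and Streptococcus_litoralis is the node subtending (((((Camponotus_vulgaris,Mus_palustris),Prionailurus_niger),Lynx_elegans),(Glossina_nanus,(Homo_domesticus,Streptococcus_litoralis))),(((Larix_giganteus,Salmo_arenarius),(Martes_elegans,(Staphylococcus_elegans,Melursus_litoralis))),Sciurus_longipes)).
That clade contains 13 terminal taxa: Camponotus_vulgaris, Glossina_nanus, Homo_domesticus, Larix_giganteus, Lynx_elegans, Martes_elegans, Melursus_litoralis, Mus_palustris, Prionailurus_niger, Salmo_arenarius, Sciurus_longipes, Staphylococcus_elegans, Streptococcus_litoralis.

13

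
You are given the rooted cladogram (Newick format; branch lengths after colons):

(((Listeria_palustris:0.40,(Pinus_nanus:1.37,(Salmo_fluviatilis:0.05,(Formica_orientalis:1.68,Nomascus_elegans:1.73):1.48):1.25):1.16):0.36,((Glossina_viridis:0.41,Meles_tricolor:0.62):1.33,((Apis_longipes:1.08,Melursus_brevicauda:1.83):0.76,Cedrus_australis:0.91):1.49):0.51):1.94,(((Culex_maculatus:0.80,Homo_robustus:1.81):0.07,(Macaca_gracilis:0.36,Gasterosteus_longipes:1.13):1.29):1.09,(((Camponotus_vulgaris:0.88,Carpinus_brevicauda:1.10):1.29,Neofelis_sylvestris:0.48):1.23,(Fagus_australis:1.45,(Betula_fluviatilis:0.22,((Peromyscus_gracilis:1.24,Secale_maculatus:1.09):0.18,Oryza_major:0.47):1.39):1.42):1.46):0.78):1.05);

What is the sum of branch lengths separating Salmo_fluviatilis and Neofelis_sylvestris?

8.30

The path runs Salmo_fluviatilis → … → MRCA → … → Neofelis_sylvestris; the MRCA is the root of the tree.
Branch lengths along that path: 0.05 + 1.25 + 1.16 + 0.36 + 1.94 + 1.05 + 0.78 + 1.23 + 0.48 = 8.30.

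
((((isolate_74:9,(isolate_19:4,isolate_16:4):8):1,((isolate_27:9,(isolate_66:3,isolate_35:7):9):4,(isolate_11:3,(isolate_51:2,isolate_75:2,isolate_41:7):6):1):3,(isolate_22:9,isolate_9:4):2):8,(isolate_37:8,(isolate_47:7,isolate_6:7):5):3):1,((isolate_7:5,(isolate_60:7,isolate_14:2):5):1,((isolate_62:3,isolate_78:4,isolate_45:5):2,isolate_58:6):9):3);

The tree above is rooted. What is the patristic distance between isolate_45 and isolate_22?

39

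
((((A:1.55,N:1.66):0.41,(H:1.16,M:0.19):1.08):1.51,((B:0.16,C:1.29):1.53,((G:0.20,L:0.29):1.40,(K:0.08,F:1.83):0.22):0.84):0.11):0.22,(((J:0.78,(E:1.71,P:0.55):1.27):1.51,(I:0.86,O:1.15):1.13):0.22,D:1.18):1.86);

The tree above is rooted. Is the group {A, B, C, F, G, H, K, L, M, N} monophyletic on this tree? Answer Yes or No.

Yes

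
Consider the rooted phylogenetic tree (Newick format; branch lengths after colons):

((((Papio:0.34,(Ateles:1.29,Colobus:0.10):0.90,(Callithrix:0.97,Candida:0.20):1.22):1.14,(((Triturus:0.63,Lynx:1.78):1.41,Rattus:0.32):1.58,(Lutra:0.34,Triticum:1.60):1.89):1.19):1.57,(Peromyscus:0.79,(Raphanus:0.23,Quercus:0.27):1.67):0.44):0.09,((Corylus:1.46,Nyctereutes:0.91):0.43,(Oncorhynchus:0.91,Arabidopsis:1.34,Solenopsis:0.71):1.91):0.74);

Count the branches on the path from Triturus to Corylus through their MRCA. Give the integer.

9

The MRCA of Triturus and Corylus is the root of the tree.
From Triturus up to that node: 6 branches. From Corylus up to the same node: 3 branches. Total: 6 + 3 = 9.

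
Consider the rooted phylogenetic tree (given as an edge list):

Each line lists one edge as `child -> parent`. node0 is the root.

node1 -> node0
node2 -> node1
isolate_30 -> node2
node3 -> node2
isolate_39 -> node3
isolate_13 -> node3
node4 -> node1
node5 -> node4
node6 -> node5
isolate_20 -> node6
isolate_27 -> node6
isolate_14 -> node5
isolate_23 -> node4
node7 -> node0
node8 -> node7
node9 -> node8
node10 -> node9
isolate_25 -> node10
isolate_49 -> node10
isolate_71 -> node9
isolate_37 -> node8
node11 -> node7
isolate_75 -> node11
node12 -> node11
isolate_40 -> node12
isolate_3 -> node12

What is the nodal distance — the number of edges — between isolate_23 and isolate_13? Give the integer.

The MRCA of isolate_23 and isolate_13 is the node subtending ((isolate_30,(isolate_39,isolate_13)),(((isolate_20,isolate_27),isolate_14),isolate_23)).
From isolate_23 up to that node: 2 branches. From isolate_13 up to the same node: 3 branches. Total: 2 + 3 = 5.

5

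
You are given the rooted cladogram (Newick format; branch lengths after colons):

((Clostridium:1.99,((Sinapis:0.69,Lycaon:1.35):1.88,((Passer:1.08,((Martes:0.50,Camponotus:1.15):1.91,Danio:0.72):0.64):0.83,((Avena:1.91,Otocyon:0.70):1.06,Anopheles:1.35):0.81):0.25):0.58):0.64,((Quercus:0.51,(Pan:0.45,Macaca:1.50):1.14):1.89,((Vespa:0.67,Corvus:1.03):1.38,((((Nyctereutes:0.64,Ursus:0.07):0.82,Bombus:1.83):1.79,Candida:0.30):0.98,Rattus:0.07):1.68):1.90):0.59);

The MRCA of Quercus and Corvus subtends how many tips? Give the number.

The MRCA of Quercus and Corvus is the node subtending ((Quercus,(Pan,Macaca)),((Vespa,Corvus),((((Nyctereutes,Ursus),Bombus),Candida),Rattus))).
That clade contains 10 terminal taxa: Bombus, Candida, Corvus, Macaca, Nyctereutes, Pan, Quercus, Rattus, Ursus, Vespa.

10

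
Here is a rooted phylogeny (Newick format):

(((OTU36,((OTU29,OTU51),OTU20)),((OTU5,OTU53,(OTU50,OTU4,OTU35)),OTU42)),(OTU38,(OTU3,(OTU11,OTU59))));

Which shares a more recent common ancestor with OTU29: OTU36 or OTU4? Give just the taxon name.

OTU36

The MRCA of OTU29 and OTU36 subtends (OTU36,((OTU29,OTU51),OTU20)) (4 taxa).
The MRCA of OTU29 and OTU4 subtends ((OTU36,((OTU29,OTU51),OTU20)),((OTU5,OTU53,(OTU50,OTU4,OTU35)),OTU42)) (10 taxa).
The first is nested inside the second, so OTU29 shares a more recent common ancestor with OTU36.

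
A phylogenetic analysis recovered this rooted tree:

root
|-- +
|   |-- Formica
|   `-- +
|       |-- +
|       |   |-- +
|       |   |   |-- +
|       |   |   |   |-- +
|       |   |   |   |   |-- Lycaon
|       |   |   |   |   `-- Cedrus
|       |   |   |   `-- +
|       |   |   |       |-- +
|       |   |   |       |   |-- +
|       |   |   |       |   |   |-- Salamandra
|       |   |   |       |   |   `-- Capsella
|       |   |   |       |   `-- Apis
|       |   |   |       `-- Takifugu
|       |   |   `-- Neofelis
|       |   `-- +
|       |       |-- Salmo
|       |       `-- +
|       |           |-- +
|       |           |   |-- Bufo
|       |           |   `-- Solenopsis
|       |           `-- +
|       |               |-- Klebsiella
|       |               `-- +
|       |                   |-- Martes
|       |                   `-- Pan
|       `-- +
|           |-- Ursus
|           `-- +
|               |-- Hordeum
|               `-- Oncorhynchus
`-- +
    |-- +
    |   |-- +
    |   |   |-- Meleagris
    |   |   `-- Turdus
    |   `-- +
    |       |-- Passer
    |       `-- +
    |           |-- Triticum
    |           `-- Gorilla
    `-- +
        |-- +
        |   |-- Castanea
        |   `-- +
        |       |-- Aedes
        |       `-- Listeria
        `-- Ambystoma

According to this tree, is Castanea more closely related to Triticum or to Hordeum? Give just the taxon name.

Triticum

The MRCA of Castanea and Triticum subtends (((Meleagris,Turdus),(Passer,(Triticum,Gorilla))),((Castanea,(Aedes,Listeria)),Ambystoma)) (9 taxa).
The MRCA of Castanea and Hordeum is the root, subtending the entire tree (26 taxa).
The first is nested inside the second, so Castanea shares a more recent common ancestor with Triticum.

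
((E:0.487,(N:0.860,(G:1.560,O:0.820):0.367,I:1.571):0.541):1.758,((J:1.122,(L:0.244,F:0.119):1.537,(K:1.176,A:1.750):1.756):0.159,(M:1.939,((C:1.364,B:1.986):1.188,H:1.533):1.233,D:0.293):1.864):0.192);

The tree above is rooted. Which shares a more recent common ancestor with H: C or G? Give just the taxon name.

The MRCA of H and C subtends ((C,B),H) (3 taxa).
The MRCA of H and G is the root, subtending the entire tree (15 taxa).
The first is nested inside the second, so H shares a more recent common ancestor with C.

C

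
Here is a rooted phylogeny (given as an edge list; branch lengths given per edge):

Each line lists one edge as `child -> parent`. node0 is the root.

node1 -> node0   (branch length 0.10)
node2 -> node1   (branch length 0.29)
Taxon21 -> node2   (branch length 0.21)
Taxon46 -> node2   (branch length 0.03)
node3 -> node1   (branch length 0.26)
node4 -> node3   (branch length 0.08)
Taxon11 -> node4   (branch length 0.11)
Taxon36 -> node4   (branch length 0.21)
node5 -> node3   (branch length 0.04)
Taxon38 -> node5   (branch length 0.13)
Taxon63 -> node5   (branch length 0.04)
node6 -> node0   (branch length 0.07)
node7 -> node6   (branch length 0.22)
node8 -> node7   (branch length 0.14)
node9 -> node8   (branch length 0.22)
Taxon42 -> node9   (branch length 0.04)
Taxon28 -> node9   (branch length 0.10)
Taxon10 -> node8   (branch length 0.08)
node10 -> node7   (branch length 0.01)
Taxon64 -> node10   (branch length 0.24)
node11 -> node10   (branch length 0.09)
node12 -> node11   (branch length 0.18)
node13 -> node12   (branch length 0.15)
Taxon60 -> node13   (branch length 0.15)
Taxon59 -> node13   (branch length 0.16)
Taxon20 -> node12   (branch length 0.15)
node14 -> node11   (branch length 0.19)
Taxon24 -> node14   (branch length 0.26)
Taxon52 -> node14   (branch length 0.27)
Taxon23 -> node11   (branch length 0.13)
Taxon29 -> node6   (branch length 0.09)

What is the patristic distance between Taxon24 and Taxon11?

1.39

The path runs Taxon24 → … → MRCA → … → Taxon11; the MRCA is the root of the tree.
Branch lengths along that path: 0.26 + 0.19 + 0.09 + 0.01 + 0.22 + 0.07 + 0.10 + 0.26 + 0.08 + 0.11 = 1.39.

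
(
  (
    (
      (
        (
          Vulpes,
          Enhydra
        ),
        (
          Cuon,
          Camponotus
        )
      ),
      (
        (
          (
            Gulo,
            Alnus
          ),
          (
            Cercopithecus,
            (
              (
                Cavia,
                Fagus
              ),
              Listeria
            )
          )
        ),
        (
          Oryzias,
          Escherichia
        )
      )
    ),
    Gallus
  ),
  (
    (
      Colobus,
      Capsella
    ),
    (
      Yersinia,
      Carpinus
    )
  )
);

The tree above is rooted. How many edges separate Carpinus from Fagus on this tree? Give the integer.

11

The MRCA of Carpinus and Fagus is the root of the tree.
From Carpinus up to that node: 3 branches. From Fagus up to the same node: 8 branches. Total: 3 + 8 = 11.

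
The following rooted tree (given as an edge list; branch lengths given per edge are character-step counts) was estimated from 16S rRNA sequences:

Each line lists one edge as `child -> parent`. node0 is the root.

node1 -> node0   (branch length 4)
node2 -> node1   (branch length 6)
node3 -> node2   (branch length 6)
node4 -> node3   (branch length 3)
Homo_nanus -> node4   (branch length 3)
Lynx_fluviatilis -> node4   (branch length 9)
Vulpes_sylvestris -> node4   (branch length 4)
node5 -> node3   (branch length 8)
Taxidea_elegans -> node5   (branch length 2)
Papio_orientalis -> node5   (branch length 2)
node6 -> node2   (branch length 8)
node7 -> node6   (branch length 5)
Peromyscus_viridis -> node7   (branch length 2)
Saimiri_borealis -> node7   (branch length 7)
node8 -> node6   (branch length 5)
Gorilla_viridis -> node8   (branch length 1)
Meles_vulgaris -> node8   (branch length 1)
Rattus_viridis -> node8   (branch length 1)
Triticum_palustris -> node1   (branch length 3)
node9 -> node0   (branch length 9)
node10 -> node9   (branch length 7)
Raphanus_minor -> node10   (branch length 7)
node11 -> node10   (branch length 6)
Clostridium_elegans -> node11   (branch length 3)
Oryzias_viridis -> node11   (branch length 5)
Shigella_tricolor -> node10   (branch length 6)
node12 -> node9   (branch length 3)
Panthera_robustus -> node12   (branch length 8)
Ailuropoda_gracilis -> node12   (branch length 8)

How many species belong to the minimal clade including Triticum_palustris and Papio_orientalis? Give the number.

The MRCA of Triticum_palustris and Papio_orientalis is the node subtending ((((Homo_nanus,Lynx_fluviatilis,Vulpes_sylvestris),(Taxidea_elegans,Papio_orientalis)),((Peromyscus_viridis,Saimiri_borealis),(Gorilla_viridis,Meles_vulgaris,Rattus_viridis))),Triticum_palustris).
That clade contains 11 terminal taxa: Gorilla_viridis, Homo_nanus, Lynx_fluviatilis, Meles_vulgaris, Papio_orientalis, Peromyscus_viridis, Rattus_viridis, Saimiri_borealis, Taxidea_elegans, Triticum_palustris, Vulpes_sylvestris.

11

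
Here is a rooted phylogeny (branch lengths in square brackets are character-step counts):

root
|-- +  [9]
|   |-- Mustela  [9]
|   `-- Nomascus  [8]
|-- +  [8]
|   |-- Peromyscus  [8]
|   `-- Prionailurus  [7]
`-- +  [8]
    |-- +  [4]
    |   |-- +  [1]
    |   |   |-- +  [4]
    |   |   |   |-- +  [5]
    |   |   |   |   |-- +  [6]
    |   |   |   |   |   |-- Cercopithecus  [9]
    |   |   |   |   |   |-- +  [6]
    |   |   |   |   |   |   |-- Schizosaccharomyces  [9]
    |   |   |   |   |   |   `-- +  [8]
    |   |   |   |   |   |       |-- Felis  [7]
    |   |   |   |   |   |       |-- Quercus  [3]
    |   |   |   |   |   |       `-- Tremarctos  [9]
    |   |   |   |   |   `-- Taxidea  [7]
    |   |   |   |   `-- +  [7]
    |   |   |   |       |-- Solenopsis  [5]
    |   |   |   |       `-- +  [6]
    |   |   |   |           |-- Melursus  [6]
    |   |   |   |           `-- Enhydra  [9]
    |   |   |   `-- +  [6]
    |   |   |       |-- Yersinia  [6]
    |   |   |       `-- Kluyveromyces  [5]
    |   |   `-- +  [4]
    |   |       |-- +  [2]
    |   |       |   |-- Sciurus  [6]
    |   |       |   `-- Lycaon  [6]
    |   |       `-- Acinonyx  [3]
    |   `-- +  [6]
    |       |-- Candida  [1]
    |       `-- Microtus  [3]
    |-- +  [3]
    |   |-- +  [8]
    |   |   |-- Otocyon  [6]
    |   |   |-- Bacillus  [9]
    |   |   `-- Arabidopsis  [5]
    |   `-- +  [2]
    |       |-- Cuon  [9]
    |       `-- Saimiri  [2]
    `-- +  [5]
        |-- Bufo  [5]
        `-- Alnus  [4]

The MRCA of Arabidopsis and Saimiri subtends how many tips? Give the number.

5

The MRCA of Arabidopsis and Saimiri is the node subtending ((Otocyon,Bacillus,Arabidopsis),(Cuon,Saimiri)).
That clade contains 5 terminal taxa: Arabidopsis, Bacillus, Cuon, Otocyon, Saimiri.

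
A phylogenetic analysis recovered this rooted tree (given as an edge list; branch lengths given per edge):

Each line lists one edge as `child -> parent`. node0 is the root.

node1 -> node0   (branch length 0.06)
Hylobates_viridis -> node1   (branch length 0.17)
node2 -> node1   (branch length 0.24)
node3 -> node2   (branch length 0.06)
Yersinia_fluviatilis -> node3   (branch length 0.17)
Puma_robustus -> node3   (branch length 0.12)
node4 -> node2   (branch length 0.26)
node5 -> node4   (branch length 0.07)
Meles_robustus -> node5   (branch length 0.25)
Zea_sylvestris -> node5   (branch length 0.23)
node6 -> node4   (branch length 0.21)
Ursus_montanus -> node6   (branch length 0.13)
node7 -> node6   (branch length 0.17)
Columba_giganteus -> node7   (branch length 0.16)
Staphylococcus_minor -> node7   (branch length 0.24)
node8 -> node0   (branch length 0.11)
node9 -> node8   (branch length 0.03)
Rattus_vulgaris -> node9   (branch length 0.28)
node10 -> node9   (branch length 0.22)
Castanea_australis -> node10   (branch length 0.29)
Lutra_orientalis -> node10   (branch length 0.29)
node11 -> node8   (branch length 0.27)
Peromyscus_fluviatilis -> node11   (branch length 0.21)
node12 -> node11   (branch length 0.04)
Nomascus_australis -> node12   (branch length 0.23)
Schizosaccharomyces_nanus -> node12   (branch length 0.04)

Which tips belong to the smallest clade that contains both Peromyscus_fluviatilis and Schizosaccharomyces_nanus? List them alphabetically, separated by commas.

Nomascus_australis, Peromyscus_fluviatilis, Schizosaccharomyces_nanus

Tracing Peromyscus_fluviatilis: it sits inside (Peromyscus_fluviatilis,(Nomascus_australis,Schizosaccharomyces_nanus)).
Tracing Schizosaccharomyces_nanus: it sits inside (Nomascus_australis,Schizosaccharomyces_nanus).
The smallest clade enclosing both is (Peromyscus_fluviatilis,(Nomascus_australis,Schizosaccharomyces_nanus)); the answer is its 3 terminal taxa in alphabetical order.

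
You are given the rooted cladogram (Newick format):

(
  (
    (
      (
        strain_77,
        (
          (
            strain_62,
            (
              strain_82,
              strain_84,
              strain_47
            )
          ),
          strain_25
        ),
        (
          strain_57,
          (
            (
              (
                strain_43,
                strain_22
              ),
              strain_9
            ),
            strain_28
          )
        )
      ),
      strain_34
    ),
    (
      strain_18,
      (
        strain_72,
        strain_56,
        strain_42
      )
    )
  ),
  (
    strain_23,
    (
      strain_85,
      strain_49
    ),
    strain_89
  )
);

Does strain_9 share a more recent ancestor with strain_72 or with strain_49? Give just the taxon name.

strain_72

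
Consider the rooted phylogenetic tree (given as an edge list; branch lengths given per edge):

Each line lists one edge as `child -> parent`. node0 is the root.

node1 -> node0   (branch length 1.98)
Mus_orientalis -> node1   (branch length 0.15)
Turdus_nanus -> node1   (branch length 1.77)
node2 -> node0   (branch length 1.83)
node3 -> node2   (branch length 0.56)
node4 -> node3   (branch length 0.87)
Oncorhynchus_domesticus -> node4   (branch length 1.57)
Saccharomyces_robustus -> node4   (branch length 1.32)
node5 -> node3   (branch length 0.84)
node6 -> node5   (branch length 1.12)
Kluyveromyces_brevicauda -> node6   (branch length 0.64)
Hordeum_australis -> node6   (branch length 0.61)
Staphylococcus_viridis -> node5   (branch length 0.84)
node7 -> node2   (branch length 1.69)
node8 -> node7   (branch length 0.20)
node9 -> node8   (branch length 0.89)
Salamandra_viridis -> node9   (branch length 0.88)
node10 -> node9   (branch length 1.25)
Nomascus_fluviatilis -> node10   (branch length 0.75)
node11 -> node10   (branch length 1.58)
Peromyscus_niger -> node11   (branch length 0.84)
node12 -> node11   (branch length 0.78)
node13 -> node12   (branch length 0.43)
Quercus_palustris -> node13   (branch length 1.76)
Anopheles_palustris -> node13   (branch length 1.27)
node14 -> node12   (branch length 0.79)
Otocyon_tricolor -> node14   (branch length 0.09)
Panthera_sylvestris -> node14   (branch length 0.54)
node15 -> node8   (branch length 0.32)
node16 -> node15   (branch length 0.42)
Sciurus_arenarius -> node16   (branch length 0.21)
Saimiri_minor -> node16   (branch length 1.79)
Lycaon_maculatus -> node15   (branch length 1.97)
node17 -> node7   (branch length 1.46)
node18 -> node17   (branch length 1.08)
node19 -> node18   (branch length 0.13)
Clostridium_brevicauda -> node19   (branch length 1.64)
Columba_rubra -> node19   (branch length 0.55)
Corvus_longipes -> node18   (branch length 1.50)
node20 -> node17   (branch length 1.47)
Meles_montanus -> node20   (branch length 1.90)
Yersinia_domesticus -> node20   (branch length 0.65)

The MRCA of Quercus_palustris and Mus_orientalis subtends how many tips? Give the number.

The MRCA of Quercus_palustris and Mus_orientalis is the root, so the clade is the entire tree.
That clade contains 22 terminal taxa: Anopheles_palustris, Clostridium_brevicauda, Columba_rubra, Corvus_longipes, Hordeum_australis, Kluyveromyces_brevicauda, Lycaon_maculatus, Meles_montanus, Mus_orientalis, Nomascus_fluviatilis, Oncorhynchus_domesticus, Otocyon_tricolor, Panthera_sylvestris, Peromyscus_niger, Quercus_palustris, Saccharomyces_robustus, Saimiri_minor, Salamandra_viridis, Sciurus_arenarius, Staphylococcus_viridis, Turdus_nanus, Yersinia_domesticus.

22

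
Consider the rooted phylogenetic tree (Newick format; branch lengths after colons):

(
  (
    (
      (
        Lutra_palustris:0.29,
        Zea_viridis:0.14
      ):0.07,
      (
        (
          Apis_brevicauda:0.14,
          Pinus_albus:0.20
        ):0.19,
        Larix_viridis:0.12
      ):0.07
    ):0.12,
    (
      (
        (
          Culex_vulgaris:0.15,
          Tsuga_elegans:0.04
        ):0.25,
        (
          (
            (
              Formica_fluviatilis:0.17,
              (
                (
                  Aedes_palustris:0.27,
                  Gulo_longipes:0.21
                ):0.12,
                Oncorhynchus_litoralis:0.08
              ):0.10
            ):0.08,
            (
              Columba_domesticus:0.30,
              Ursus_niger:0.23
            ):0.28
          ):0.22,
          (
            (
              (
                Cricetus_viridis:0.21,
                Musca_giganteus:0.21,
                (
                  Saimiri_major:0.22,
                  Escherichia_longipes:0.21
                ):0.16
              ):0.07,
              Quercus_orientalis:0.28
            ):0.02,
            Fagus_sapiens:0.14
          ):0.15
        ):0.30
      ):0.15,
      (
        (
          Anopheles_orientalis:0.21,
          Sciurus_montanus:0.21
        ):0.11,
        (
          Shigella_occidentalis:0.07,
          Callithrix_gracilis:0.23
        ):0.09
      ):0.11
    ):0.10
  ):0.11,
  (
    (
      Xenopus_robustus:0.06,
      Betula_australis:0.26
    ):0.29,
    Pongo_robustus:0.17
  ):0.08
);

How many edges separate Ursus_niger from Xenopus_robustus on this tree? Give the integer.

10

The MRCA of Ursus_niger and Xenopus_robustus is the root of the tree.
From Ursus_niger up to that node: 7 branches. From Xenopus_robustus up to the same node: 3 branches. Total: 7 + 3 = 10.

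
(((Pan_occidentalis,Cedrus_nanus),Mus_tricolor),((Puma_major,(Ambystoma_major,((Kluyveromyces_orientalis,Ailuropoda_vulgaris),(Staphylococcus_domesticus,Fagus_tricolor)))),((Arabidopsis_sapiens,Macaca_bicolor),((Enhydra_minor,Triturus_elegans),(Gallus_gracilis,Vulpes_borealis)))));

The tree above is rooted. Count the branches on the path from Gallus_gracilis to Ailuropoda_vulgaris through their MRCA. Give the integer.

9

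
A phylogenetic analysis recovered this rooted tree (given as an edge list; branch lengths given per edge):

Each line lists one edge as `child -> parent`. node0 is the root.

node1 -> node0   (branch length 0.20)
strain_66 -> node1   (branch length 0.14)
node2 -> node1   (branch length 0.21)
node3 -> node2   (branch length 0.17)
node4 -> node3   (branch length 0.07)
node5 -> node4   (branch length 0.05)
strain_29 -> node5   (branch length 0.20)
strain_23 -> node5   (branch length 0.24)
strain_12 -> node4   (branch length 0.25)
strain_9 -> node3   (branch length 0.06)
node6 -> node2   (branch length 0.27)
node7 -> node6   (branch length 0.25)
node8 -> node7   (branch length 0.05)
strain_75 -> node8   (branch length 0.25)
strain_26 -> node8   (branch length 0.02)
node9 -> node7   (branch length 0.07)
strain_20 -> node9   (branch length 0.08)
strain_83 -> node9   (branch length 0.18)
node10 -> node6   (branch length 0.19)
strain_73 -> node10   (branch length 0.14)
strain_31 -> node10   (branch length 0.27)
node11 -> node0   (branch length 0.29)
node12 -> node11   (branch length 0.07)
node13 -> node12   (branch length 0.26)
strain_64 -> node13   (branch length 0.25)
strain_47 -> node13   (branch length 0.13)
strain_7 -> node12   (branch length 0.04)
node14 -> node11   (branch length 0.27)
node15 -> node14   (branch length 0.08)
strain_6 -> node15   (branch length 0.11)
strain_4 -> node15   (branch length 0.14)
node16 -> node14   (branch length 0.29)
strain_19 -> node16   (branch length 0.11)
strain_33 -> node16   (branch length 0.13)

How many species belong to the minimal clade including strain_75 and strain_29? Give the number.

10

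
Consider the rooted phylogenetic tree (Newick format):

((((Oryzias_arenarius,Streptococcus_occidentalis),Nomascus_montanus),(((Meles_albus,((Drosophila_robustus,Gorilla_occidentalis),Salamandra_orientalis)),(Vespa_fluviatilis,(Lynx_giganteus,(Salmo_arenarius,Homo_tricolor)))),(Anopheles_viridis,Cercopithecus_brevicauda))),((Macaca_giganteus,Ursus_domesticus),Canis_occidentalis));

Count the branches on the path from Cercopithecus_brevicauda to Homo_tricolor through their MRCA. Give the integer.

The MRCA of Cercopithecus_brevicauda and Homo_tricolor is the node subtending (((Meles_albus,((Drosophila_robustus,Gorilla_occidentalis),Salamandra_orientalis)),(Vespa_fluviatilis,(Lynx_giganteus,(Salmo_arenarius,Homo_tricolor)))),(Anopheles_viridis,Cercopithecus_brevicauda)).
From Cercopithecus_brevicauda up to that node: 2 branches. From Homo_tricolor up to the same node: 5 branches. Total: 2 + 5 = 7.

7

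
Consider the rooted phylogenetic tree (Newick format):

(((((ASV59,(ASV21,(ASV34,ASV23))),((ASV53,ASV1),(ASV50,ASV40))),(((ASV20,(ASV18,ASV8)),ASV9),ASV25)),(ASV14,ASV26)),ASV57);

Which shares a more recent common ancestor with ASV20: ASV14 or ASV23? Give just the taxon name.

The MRCA of ASV20 and ASV23 subtends (((ASV59,(ASV21,(ASV34,ASV23))),((ASV53,ASV1),(ASV50,ASV40))),(((ASV20,(ASV18,ASV8)),ASV9),ASV25)) (13 taxa).
The MRCA of ASV20 and ASV14 subtends ((((ASV59,(ASV21,(ASV34,ASV23))),((ASV53,ASV1),(ASV50,ASV40))),(((ASV20,(ASV18,ASV8)),ASV9),ASV25)),(ASV14,ASV26)) (15 taxa).
The first is nested inside the second, so ASV20 shares a more recent common ancestor with ASV23.

ASV23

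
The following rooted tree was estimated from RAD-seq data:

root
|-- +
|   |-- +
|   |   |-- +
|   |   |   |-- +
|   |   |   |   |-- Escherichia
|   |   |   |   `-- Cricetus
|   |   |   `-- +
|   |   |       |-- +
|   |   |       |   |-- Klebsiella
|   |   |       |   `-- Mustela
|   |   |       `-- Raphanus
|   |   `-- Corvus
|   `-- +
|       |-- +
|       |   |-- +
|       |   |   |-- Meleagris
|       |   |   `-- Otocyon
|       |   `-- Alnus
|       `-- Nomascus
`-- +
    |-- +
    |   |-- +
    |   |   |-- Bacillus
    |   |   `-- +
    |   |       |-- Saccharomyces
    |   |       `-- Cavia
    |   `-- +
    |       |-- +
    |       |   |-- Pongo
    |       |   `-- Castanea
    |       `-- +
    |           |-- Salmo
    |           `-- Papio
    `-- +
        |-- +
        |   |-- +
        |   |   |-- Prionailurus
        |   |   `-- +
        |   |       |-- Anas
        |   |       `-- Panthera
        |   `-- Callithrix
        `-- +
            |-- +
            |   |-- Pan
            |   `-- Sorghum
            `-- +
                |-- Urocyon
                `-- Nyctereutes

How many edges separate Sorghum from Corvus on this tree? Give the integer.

8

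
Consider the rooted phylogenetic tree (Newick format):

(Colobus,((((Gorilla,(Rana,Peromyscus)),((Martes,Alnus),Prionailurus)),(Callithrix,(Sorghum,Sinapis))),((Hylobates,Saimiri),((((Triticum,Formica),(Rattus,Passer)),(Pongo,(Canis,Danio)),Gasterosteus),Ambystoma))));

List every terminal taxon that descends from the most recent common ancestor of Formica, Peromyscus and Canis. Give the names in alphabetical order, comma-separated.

Tracing Formica: it sits inside (Triticum,Formica).
Tracing Peromyscus: it sits inside (Rana,Peromyscus).
Tracing Canis: it sits inside (Canis,Danio).
The smallest clade enclosing all 3 is ((((Gorilla,(Rana,Peromyscus)),((Martes,Alnus),Prionailurus)),(Callithrix,(Sorghum,Sinapis))),((Hylobates,Saimiri),((((Triticum,Formica),(Rattus,Passer)),(Pongo,(Canis,Danio)),Gasterosteus),Ambystoma))); the answer is its 20 terminal taxa in alphabetical order.

Alnus, Ambystoma, Callithrix, Canis, Danio, Formica, Gasterosteus, Gorilla, Hylobates, Martes, Passer, Peromyscus, Pongo, Prionailurus, Rana, Rattus, Saimiri, Sinapis, Sorghum, Triticum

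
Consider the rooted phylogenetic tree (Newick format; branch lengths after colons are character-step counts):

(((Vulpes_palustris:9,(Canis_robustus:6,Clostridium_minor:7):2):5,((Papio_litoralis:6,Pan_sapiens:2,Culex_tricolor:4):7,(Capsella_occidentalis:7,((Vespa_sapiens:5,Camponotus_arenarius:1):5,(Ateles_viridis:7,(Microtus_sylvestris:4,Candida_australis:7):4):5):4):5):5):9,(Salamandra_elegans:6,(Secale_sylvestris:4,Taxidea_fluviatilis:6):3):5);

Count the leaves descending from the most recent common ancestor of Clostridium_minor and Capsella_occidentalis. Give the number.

12

The MRCA of Clostridium_minor and Capsella_occidentalis is the node subtending ((Vulpes_palustris,(Canis_robustus,Clostridium_minor)),((Papio_litoralis,Pan_sapiens,Culex_tricolor),(Capsella_occidentalis,((Vespa_sapiens,Camponotus_arenarius),(Ateles_viridis,(Microtus_sylvestris,Candida_australis)))))).
That clade contains 12 terminal taxa: Ateles_viridis, Camponotus_arenarius, Candida_australis, Canis_robustus, Capsella_occidentalis, Clostridium_minor, Culex_tricolor, Microtus_sylvestris, Pan_sapiens, Papio_litoralis, Vespa_sapiens, Vulpes_palustris.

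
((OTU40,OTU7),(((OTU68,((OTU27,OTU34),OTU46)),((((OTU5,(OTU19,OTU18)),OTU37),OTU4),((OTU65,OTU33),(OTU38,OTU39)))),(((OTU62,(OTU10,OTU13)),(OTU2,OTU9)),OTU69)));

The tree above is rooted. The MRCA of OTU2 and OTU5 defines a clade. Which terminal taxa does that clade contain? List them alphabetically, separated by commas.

OTU10, OTU13, OTU18, OTU19, OTU2, OTU27, OTU33, OTU34, OTU37, OTU38, OTU39, OTU4, OTU46, OTU5, OTU62, OTU65, OTU68, OTU69, OTU9

Tracing OTU2: it sits inside (OTU2,OTU9).
Tracing OTU5: it sits inside (OTU5,(OTU19,OTU18)).
The smallest clade enclosing both is (((OTU68,((OTU27,OTU34),OTU46)),((((OTU5,(OTU19,OTU18)),OTU37),OTU4),((OTU65,OTU33),(OTU38,OTU39)))),(((OTU62,(OTU10,OTU13)),(OTU2,OTU9)),OTU69)); the answer is its 19 terminal taxa in alphabetical order.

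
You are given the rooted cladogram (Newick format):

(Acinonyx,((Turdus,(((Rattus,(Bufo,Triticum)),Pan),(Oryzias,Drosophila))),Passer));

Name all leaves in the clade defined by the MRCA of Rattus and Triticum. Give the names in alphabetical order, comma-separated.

Tracing Rattus: it sits inside (Rattus,(Bufo,Triticum)).
Tracing Triticum: it sits inside (Bufo,Triticum).
The smallest clade enclosing both is (Rattus,(Bufo,Triticum)); the answer is its 3 terminal taxa in alphabetical order.

Bufo, Rattus, Triticum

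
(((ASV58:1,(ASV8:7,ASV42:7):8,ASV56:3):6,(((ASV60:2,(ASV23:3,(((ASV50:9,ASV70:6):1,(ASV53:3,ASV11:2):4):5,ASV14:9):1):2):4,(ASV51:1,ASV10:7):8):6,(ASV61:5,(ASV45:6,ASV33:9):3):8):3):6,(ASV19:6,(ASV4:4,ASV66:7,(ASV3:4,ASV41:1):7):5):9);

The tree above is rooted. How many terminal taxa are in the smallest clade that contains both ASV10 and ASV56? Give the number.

16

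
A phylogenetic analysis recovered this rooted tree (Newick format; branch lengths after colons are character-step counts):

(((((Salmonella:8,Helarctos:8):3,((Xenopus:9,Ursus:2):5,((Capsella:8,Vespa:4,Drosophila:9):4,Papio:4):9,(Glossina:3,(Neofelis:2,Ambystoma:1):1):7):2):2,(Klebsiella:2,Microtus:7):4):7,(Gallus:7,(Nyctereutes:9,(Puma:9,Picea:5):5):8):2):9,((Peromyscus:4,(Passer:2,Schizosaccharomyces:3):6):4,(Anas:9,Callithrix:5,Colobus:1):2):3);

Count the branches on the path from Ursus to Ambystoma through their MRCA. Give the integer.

5

The MRCA of Ursus and Ambystoma is the node subtending ((Xenopus,Ursus),((Capsella,Vespa,Drosophila),Papio),(Glossina,(Neofelis,Ambystoma))).
From Ursus up to that node: 2 branches. From Ambystoma up to the same node: 3 branches. Total: 2 + 3 = 5.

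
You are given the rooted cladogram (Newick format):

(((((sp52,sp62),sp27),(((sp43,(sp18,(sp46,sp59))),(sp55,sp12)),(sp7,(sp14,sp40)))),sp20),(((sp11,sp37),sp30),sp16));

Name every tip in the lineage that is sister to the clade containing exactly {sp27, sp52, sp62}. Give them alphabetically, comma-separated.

The clade containing exactly {sp27, sp52, sp62} attaches to the tree at the node subtending (((sp52,sp62),sp27),(((sp43,(sp18,(sp46,sp59))),(sp55,sp12)),(sp7,(sp14,sp40)))).
The other lineage descending from that same node — the sister group — is (((sp43,(sp18,(sp46,sp59))),(sp55,sp12)),(sp7,(sp14,sp40))); its 9 tips in alphabetical order are the answer.

sp12, sp14, sp18, sp40, sp43, sp46, sp55, sp59, sp7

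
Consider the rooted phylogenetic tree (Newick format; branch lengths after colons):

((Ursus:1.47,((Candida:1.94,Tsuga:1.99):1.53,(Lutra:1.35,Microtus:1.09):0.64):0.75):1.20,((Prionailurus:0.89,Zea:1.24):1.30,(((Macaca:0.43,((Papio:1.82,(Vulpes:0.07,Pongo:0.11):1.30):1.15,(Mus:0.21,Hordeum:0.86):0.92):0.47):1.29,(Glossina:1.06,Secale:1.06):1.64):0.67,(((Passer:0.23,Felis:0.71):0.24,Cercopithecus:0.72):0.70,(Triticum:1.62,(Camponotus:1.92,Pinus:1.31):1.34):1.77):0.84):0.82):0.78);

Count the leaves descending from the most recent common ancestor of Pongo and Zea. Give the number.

The MRCA of Pongo and Zea is the node subtending ((Prionailurus,Zea),(((Macaca,((Papio,(Vulpes,Pongo)),(Mus,Hordeum))),(Glossina,Secale)),(((Passer,Felis),Cercopithecus),(Triticum,(Camponotus,Pinus))))).
That clade contains 16 terminal taxa: Camponotus, Cercopithecus, Felis, Glossina, Hordeum, Macaca, Mus, Papio, Passer, Pinus, Pongo, Prionailurus, Secale, Triticum, Vulpes, Zea.

16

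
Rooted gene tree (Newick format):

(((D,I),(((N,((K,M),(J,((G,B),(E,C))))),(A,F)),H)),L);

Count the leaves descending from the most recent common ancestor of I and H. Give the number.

13

The MRCA of I and H is the node subtending ((D,I),(((N,((K,M),(J,((G,B),(E,C))))),(A,F)),H)).
That clade contains 13 terminal taxa: A, B, C, D, E, F, G, H, I, J, K, M, N.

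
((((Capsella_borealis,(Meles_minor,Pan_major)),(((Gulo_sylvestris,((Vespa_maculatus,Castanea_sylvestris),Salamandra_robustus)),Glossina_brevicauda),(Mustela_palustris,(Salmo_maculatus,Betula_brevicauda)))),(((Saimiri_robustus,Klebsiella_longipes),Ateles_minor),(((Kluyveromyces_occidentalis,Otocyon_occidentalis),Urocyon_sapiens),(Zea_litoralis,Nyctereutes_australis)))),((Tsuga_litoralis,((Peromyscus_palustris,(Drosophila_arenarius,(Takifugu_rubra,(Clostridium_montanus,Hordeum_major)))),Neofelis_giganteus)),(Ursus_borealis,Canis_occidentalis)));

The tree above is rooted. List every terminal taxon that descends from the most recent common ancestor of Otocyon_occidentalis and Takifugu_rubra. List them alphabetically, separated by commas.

Tracing Otocyon_occidentalis: it sits inside (Kluyveromyces_occidentalis,Otocyon_occidentalis).
Tracing Takifugu_rubra: it sits inside (Takifugu_rubra,(Clostridium_montanus,Hordeum_major)).
The smallest clade enclosing both is the whole tree (their MRCA is the root), so the answer is all 28 tips in alphabetical order.

Ateles_minor, Betula_brevicauda, Canis_occidentalis, Capsella_borealis, Castanea_sylvestris, Clostridium_montanus, Drosophila_arenarius, Glossina_brevicauda, Gulo_sylvestris, Hordeum_major, Klebsiella_longipes, Kluyveromyces_occidentalis, Meles_minor, Mustela_palustris, Neofelis_giganteus, Nyctereutes_australis, Otocyon_occidentalis, Pan_major, Peromyscus_palustris, Saimiri_robustus, Salamandra_robustus, Salmo_maculatus, Takifugu_rubra, Tsuga_litoralis, Urocyon_sapiens, Ursus_borealis, Vespa_maculatus, Zea_litoralis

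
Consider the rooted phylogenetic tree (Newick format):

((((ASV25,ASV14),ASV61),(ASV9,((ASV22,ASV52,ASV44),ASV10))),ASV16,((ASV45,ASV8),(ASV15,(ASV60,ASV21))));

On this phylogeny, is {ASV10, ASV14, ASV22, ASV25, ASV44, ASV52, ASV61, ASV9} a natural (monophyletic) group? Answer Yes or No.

The most recent common ancestor of these taxa subtends (((ASV25,ASV14),ASV61),(ASV9,((ASV22,ASV52,ASV44),ASV10))).
That clade has exactly 8 tips — every listed taxon and nothing else — so the group is monophyletic.

Yes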